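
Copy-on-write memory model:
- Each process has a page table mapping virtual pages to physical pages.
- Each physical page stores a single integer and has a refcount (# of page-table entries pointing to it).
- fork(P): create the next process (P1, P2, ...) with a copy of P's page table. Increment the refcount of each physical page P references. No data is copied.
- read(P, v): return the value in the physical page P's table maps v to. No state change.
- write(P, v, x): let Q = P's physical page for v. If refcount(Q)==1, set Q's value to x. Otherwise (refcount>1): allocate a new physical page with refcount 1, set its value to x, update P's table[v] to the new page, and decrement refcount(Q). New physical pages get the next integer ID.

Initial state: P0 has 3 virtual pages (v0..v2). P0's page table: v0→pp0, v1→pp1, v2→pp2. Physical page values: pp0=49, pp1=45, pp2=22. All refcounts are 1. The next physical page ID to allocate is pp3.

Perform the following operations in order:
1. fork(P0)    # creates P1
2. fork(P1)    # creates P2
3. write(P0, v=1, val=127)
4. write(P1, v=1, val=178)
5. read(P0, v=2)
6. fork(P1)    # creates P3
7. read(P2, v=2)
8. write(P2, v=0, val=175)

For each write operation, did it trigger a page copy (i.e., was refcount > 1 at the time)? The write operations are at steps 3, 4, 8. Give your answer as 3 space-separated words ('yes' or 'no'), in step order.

Op 1: fork(P0) -> P1. 3 ppages; refcounts: pp0:2 pp1:2 pp2:2
Op 2: fork(P1) -> P2. 3 ppages; refcounts: pp0:3 pp1:3 pp2:3
Op 3: write(P0, v1, 127). refcount(pp1)=3>1 -> COPY to pp3. 4 ppages; refcounts: pp0:3 pp1:2 pp2:3 pp3:1
Op 4: write(P1, v1, 178). refcount(pp1)=2>1 -> COPY to pp4. 5 ppages; refcounts: pp0:3 pp1:1 pp2:3 pp3:1 pp4:1
Op 5: read(P0, v2) -> 22. No state change.
Op 6: fork(P1) -> P3. 5 ppages; refcounts: pp0:4 pp1:1 pp2:4 pp3:1 pp4:2
Op 7: read(P2, v2) -> 22. No state change.
Op 8: write(P2, v0, 175). refcount(pp0)=4>1 -> COPY to pp5. 6 ppages; refcounts: pp0:3 pp1:1 pp2:4 pp3:1 pp4:2 pp5:1

yes yes yes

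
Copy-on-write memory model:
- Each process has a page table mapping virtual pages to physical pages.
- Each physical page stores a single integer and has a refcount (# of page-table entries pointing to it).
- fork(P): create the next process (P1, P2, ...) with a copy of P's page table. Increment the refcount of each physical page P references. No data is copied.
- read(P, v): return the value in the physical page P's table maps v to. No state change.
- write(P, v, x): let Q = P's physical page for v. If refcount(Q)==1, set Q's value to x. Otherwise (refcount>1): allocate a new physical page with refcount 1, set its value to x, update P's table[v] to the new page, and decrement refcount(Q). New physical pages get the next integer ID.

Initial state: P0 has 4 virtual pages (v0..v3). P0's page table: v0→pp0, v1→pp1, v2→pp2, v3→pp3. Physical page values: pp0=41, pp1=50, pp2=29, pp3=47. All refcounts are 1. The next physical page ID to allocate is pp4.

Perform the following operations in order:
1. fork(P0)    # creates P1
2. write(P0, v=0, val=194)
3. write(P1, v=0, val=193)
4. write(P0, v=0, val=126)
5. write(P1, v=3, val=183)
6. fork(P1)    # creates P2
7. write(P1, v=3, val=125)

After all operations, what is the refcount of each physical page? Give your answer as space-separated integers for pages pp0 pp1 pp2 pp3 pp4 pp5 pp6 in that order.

Answer: 2 3 3 1 1 1 1

Derivation:
Op 1: fork(P0) -> P1. 4 ppages; refcounts: pp0:2 pp1:2 pp2:2 pp3:2
Op 2: write(P0, v0, 194). refcount(pp0)=2>1 -> COPY to pp4. 5 ppages; refcounts: pp0:1 pp1:2 pp2:2 pp3:2 pp4:1
Op 3: write(P1, v0, 193). refcount(pp0)=1 -> write in place. 5 ppages; refcounts: pp0:1 pp1:2 pp2:2 pp3:2 pp4:1
Op 4: write(P0, v0, 126). refcount(pp4)=1 -> write in place. 5 ppages; refcounts: pp0:1 pp1:2 pp2:2 pp3:2 pp4:1
Op 5: write(P1, v3, 183). refcount(pp3)=2>1 -> COPY to pp5. 6 ppages; refcounts: pp0:1 pp1:2 pp2:2 pp3:1 pp4:1 pp5:1
Op 6: fork(P1) -> P2. 6 ppages; refcounts: pp0:2 pp1:3 pp2:3 pp3:1 pp4:1 pp5:2
Op 7: write(P1, v3, 125). refcount(pp5)=2>1 -> COPY to pp6. 7 ppages; refcounts: pp0:2 pp1:3 pp2:3 pp3:1 pp4:1 pp5:1 pp6:1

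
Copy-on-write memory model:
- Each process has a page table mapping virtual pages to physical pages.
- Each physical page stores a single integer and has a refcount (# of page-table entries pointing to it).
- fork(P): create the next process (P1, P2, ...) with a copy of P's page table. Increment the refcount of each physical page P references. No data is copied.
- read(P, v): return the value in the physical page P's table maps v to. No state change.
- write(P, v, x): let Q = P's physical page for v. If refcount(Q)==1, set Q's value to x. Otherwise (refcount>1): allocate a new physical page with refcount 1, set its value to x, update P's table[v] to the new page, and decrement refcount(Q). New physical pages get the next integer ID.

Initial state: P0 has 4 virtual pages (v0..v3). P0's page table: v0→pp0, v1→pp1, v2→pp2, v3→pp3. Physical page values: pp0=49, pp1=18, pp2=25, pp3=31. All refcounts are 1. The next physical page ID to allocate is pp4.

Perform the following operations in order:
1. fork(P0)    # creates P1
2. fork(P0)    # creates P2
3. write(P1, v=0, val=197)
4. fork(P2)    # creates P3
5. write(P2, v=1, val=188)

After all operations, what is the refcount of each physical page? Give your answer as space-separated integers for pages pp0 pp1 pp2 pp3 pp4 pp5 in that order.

Op 1: fork(P0) -> P1. 4 ppages; refcounts: pp0:2 pp1:2 pp2:2 pp3:2
Op 2: fork(P0) -> P2. 4 ppages; refcounts: pp0:3 pp1:3 pp2:3 pp3:3
Op 3: write(P1, v0, 197). refcount(pp0)=3>1 -> COPY to pp4. 5 ppages; refcounts: pp0:2 pp1:3 pp2:3 pp3:3 pp4:1
Op 4: fork(P2) -> P3. 5 ppages; refcounts: pp0:3 pp1:4 pp2:4 pp3:4 pp4:1
Op 5: write(P2, v1, 188). refcount(pp1)=4>1 -> COPY to pp5. 6 ppages; refcounts: pp0:3 pp1:3 pp2:4 pp3:4 pp4:1 pp5:1

Answer: 3 3 4 4 1 1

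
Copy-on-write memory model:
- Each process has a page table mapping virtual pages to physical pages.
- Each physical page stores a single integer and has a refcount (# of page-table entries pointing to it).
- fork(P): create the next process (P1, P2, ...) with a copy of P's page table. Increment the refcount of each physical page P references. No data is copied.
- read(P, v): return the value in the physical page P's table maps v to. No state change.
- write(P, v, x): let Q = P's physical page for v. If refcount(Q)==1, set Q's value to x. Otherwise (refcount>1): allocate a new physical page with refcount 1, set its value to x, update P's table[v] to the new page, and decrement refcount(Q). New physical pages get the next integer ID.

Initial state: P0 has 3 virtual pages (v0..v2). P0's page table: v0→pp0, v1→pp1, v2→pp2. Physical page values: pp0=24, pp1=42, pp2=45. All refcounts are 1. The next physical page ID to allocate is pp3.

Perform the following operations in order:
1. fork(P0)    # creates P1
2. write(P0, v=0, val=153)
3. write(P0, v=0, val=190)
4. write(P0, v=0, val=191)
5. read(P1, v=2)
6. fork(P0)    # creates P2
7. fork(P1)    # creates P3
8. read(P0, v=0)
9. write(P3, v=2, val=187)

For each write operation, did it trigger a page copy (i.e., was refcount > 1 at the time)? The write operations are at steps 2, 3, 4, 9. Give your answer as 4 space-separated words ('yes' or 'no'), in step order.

Op 1: fork(P0) -> P1. 3 ppages; refcounts: pp0:2 pp1:2 pp2:2
Op 2: write(P0, v0, 153). refcount(pp0)=2>1 -> COPY to pp3. 4 ppages; refcounts: pp0:1 pp1:2 pp2:2 pp3:1
Op 3: write(P0, v0, 190). refcount(pp3)=1 -> write in place. 4 ppages; refcounts: pp0:1 pp1:2 pp2:2 pp3:1
Op 4: write(P0, v0, 191). refcount(pp3)=1 -> write in place. 4 ppages; refcounts: pp0:1 pp1:2 pp2:2 pp3:1
Op 5: read(P1, v2) -> 45. No state change.
Op 6: fork(P0) -> P2. 4 ppages; refcounts: pp0:1 pp1:3 pp2:3 pp3:2
Op 7: fork(P1) -> P3. 4 ppages; refcounts: pp0:2 pp1:4 pp2:4 pp3:2
Op 8: read(P0, v0) -> 191. No state change.
Op 9: write(P3, v2, 187). refcount(pp2)=4>1 -> COPY to pp4. 5 ppages; refcounts: pp0:2 pp1:4 pp2:3 pp3:2 pp4:1

yes no no yes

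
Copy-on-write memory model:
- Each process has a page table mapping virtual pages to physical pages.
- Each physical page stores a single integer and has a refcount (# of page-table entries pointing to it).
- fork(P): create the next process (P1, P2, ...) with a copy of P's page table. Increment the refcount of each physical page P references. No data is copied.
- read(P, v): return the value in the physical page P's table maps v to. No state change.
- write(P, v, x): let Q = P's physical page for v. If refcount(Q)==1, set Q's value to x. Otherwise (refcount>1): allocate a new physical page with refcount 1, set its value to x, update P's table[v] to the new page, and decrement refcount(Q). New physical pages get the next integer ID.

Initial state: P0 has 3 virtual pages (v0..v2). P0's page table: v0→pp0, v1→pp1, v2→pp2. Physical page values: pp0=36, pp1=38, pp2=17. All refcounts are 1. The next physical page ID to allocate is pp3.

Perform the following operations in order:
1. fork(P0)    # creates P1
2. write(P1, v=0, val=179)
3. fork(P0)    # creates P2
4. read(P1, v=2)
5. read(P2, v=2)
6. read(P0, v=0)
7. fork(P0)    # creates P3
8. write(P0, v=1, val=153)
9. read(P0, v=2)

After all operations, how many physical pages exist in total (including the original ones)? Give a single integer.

Op 1: fork(P0) -> P1. 3 ppages; refcounts: pp0:2 pp1:2 pp2:2
Op 2: write(P1, v0, 179). refcount(pp0)=2>1 -> COPY to pp3. 4 ppages; refcounts: pp0:1 pp1:2 pp2:2 pp3:1
Op 3: fork(P0) -> P2. 4 ppages; refcounts: pp0:2 pp1:3 pp2:3 pp3:1
Op 4: read(P1, v2) -> 17. No state change.
Op 5: read(P2, v2) -> 17. No state change.
Op 6: read(P0, v0) -> 36. No state change.
Op 7: fork(P0) -> P3. 4 ppages; refcounts: pp0:3 pp1:4 pp2:4 pp3:1
Op 8: write(P0, v1, 153). refcount(pp1)=4>1 -> COPY to pp4. 5 ppages; refcounts: pp0:3 pp1:3 pp2:4 pp3:1 pp4:1
Op 9: read(P0, v2) -> 17. No state change.

Answer: 5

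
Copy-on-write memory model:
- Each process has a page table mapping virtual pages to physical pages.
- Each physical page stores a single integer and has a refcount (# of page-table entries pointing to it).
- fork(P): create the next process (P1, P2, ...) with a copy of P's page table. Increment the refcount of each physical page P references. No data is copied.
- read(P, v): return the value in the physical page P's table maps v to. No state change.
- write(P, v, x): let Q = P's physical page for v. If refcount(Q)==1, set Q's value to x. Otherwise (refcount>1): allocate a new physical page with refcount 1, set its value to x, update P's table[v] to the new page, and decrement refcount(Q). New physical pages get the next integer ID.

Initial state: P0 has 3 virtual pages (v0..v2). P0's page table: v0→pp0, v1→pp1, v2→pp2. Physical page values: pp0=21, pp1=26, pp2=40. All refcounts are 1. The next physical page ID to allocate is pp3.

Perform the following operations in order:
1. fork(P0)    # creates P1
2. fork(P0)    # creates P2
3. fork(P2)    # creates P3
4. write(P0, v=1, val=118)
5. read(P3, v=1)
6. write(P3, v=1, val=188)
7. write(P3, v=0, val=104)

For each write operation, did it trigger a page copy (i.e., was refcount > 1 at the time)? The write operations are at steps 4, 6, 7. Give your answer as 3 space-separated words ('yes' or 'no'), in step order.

Op 1: fork(P0) -> P1. 3 ppages; refcounts: pp0:2 pp1:2 pp2:2
Op 2: fork(P0) -> P2. 3 ppages; refcounts: pp0:3 pp1:3 pp2:3
Op 3: fork(P2) -> P3. 3 ppages; refcounts: pp0:4 pp1:4 pp2:4
Op 4: write(P0, v1, 118). refcount(pp1)=4>1 -> COPY to pp3. 4 ppages; refcounts: pp0:4 pp1:3 pp2:4 pp3:1
Op 5: read(P3, v1) -> 26. No state change.
Op 6: write(P3, v1, 188). refcount(pp1)=3>1 -> COPY to pp4. 5 ppages; refcounts: pp0:4 pp1:2 pp2:4 pp3:1 pp4:1
Op 7: write(P3, v0, 104). refcount(pp0)=4>1 -> COPY to pp5. 6 ppages; refcounts: pp0:3 pp1:2 pp2:4 pp3:1 pp4:1 pp5:1

yes yes yes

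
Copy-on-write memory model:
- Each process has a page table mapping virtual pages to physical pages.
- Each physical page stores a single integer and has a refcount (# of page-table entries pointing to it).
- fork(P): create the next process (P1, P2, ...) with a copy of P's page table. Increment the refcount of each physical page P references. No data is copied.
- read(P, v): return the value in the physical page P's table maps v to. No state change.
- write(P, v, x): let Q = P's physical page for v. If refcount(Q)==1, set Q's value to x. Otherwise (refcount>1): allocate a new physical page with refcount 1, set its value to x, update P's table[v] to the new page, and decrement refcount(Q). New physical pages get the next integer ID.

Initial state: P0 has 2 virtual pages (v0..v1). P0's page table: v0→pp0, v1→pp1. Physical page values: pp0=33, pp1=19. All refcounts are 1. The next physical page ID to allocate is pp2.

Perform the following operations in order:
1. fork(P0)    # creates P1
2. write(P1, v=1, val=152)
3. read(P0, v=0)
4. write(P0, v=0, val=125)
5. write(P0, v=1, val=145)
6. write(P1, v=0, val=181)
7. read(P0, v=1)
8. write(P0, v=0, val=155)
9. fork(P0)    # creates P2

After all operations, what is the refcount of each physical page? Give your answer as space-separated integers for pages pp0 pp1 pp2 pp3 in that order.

Op 1: fork(P0) -> P1. 2 ppages; refcounts: pp0:2 pp1:2
Op 2: write(P1, v1, 152). refcount(pp1)=2>1 -> COPY to pp2. 3 ppages; refcounts: pp0:2 pp1:1 pp2:1
Op 3: read(P0, v0) -> 33. No state change.
Op 4: write(P0, v0, 125). refcount(pp0)=2>1 -> COPY to pp3. 4 ppages; refcounts: pp0:1 pp1:1 pp2:1 pp3:1
Op 5: write(P0, v1, 145). refcount(pp1)=1 -> write in place. 4 ppages; refcounts: pp0:1 pp1:1 pp2:1 pp3:1
Op 6: write(P1, v0, 181). refcount(pp0)=1 -> write in place. 4 ppages; refcounts: pp0:1 pp1:1 pp2:1 pp3:1
Op 7: read(P0, v1) -> 145. No state change.
Op 8: write(P0, v0, 155). refcount(pp3)=1 -> write in place. 4 ppages; refcounts: pp0:1 pp1:1 pp2:1 pp3:1
Op 9: fork(P0) -> P2. 4 ppages; refcounts: pp0:1 pp1:2 pp2:1 pp3:2

Answer: 1 2 1 2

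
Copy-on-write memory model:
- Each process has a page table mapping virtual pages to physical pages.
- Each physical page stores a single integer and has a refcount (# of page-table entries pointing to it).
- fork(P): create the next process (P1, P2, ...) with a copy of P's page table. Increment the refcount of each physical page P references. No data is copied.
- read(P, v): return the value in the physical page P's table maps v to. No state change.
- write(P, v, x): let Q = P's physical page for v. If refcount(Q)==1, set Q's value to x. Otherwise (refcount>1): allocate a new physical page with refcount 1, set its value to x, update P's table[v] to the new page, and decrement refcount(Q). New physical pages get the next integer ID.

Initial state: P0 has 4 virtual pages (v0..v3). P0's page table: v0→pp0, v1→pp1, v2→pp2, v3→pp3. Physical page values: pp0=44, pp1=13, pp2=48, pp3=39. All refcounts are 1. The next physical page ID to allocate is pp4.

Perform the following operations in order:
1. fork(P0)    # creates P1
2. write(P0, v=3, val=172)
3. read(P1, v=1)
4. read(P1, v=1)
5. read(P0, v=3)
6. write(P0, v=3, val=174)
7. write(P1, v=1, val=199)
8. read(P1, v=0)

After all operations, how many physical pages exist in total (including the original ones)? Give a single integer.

Op 1: fork(P0) -> P1. 4 ppages; refcounts: pp0:2 pp1:2 pp2:2 pp3:2
Op 2: write(P0, v3, 172). refcount(pp3)=2>1 -> COPY to pp4. 5 ppages; refcounts: pp0:2 pp1:2 pp2:2 pp3:1 pp4:1
Op 3: read(P1, v1) -> 13. No state change.
Op 4: read(P1, v1) -> 13. No state change.
Op 5: read(P0, v3) -> 172. No state change.
Op 6: write(P0, v3, 174). refcount(pp4)=1 -> write in place. 5 ppages; refcounts: pp0:2 pp1:2 pp2:2 pp3:1 pp4:1
Op 7: write(P1, v1, 199). refcount(pp1)=2>1 -> COPY to pp5. 6 ppages; refcounts: pp0:2 pp1:1 pp2:2 pp3:1 pp4:1 pp5:1
Op 8: read(P1, v0) -> 44. No state change.

Answer: 6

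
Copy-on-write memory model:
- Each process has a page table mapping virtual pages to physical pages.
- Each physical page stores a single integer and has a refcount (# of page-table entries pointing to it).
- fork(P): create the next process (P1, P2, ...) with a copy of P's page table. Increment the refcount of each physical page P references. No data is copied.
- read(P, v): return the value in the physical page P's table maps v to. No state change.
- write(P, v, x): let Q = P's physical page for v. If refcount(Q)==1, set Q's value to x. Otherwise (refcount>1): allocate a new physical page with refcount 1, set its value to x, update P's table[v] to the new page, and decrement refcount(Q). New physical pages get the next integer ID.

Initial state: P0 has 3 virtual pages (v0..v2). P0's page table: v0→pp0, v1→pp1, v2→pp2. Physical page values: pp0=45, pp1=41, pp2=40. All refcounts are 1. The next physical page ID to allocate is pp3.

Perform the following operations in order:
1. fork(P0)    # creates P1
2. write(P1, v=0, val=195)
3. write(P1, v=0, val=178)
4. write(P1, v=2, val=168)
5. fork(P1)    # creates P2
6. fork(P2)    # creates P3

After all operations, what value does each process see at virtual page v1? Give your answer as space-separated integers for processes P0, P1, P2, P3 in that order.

Answer: 41 41 41 41

Derivation:
Op 1: fork(P0) -> P1. 3 ppages; refcounts: pp0:2 pp1:2 pp2:2
Op 2: write(P1, v0, 195). refcount(pp0)=2>1 -> COPY to pp3. 4 ppages; refcounts: pp0:1 pp1:2 pp2:2 pp3:1
Op 3: write(P1, v0, 178). refcount(pp3)=1 -> write in place. 4 ppages; refcounts: pp0:1 pp1:2 pp2:2 pp3:1
Op 4: write(P1, v2, 168). refcount(pp2)=2>1 -> COPY to pp4. 5 ppages; refcounts: pp0:1 pp1:2 pp2:1 pp3:1 pp4:1
Op 5: fork(P1) -> P2. 5 ppages; refcounts: pp0:1 pp1:3 pp2:1 pp3:2 pp4:2
Op 6: fork(P2) -> P3. 5 ppages; refcounts: pp0:1 pp1:4 pp2:1 pp3:3 pp4:3
P0: v1 -> pp1 = 41
P1: v1 -> pp1 = 41
P2: v1 -> pp1 = 41
P3: v1 -> pp1 = 41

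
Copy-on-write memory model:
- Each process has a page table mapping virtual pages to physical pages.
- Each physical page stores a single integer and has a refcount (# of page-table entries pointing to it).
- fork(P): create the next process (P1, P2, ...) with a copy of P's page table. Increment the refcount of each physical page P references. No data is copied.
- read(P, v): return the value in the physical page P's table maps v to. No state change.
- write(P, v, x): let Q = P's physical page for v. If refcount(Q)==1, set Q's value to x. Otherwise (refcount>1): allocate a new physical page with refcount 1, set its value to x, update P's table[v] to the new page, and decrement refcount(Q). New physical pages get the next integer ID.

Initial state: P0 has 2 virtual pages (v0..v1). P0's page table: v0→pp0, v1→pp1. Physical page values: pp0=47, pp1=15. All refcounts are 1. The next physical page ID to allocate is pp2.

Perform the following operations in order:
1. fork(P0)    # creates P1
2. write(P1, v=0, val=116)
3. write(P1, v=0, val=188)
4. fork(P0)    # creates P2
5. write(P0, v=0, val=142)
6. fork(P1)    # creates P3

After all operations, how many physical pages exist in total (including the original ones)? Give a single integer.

Op 1: fork(P0) -> P1. 2 ppages; refcounts: pp0:2 pp1:2
Op 2: write(P1, v0, 116). refcount(pp0)=2>1 -> COPY to pp2. 3 ppages; refcounts: pp0:1 pp1:2 pp2:1
Op 3: write(P1, v0, 188). refcount(pp2)=1 -> write in place. 3 ppages; refcounts: pp0:1 pp1:2 pp2:1
Op 4: fork(P0) -> P2. 3 ppages; refcounts: pp0:2 pp1:3 pp2:1
Op 5: write(P0, v0, 142). refcount(pp0)=2>1 -> COPY to pp3. 4 ppages; refcounts: pp0:1 pp1:3 pp2:1 pp3:1
Op 6: fork(P1) -> P3. 4 ppages; refcounts: pp0:1 pp1:4 pp2:2 pp3:1

Answer: 4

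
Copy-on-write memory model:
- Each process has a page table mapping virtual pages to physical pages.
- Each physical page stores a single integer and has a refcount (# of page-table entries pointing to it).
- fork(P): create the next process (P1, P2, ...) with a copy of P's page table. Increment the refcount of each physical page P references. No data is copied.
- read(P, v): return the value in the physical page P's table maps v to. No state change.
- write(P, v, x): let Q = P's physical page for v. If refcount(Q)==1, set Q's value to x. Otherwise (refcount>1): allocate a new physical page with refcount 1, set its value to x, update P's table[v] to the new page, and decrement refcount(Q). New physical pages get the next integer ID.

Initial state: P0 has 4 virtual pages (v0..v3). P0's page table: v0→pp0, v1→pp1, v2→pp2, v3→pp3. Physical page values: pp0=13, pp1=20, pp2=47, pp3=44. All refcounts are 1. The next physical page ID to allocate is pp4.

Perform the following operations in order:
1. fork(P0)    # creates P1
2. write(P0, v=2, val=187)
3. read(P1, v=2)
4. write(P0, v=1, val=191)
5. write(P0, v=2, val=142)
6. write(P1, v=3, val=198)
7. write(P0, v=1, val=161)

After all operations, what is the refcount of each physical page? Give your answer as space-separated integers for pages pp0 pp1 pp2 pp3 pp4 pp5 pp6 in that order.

Op 1: fork(P0) -> P1. 4 ppages; refcounts: pp0:2 pp1:2 pp2:2 pp3:2
Op 2: write(P0, v2, 187). refcount(pp2)=2>1 -> COPY to pp4. 5 ppages; refcounts: pp0:2 pp1:2 pp2:1 pp3:2 pp4:1
Op 3: read(P1, v2) -> 47. No state change.
Op 4: write(P0, v1, 191). refcount(pp1)=2>1 -> COPY to pp5. 6 ppages; refcounts: pp0:2 pp1:1 pp2:1 pp3:2 pp4:1 pp5:1
Op 5: write(P0, v2, 142). refcount(pp4)=1 -> write in place. 6 ppages; refcounts: pp0:2 pp1:1 pp2:1 pp3:2 pp4:1 pp5:1
Op 6: write(P1, v3, 198). refcount(pp3)=2>1 -> COPY to pp6. 7 ppages; refcounts: pp0:2 pp1:1 pp2:1 pp3:1 pp4:1 pp5:1 pp6:1
Op 7: write(P0, v1, 161). refcount(pp5)=1 -> write in place. 7 ppages; refcounts: pp0:2 pp1:1 pp2:1 pp3:1 pp4:1 pp5:1 pp6:1

Answer: 2 1 1 1 1 1 1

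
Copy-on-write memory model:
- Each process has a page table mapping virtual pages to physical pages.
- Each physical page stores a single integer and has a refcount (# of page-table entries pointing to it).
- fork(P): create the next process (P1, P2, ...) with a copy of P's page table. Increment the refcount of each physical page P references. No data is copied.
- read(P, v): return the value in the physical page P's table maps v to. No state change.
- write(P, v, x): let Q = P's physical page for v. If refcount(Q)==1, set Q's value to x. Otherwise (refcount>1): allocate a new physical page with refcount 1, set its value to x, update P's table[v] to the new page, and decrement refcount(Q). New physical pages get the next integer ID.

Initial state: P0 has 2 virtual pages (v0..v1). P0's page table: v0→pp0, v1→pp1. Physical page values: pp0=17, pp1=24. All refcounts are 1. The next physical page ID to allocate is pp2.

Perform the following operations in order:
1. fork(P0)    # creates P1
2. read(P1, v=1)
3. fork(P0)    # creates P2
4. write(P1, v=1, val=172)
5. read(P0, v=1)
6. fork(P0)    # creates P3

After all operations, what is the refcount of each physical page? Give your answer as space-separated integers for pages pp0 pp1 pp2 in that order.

Answer: 4 3 1

Derivation:
Op 1: fork(P0) -> P1. 2 ppages; refcounts: pp0:2 pp1:2
Op 2: read(P1, v1) -> 24. No state change.
Op 3: fork(P0) -> P2. 2 ppages; refcounts: pp0:3 pp1:3
Op 4: write(P1, v1, 172). refcount(pp1)=3>1 -> COPY to pp2. 3 ppages; refcounts: pp0:3 pp1:2 pp2:1
Op 5: read(P0, v1) -> 24. No state change.
Op 6: fork(P0) -> P3. 3 ppages; refcounts: pp0:4 pp1:3 pp2:1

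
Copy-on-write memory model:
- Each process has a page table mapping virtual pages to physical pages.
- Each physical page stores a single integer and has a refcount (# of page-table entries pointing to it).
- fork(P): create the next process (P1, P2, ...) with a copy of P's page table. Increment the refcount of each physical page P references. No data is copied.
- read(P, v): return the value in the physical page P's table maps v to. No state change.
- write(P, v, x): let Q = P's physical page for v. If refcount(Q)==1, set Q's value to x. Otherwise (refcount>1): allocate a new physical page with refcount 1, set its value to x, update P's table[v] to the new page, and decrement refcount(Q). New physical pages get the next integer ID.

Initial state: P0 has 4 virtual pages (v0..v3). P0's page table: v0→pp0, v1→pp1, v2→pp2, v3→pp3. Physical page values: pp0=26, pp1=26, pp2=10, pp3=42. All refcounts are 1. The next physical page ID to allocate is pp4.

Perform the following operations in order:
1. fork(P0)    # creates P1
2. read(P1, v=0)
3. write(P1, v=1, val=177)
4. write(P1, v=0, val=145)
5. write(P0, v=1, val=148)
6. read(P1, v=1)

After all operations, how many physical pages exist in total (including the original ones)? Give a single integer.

Op 1: fork(P0) -> P1. 4 ppages; refcounts: pp0:2 pp1:2 pp2:2 pp3:2
Op 2: read(P1, v0) -> 26. No state change.
Op 3: write(P1, v1, 177). refcount(pp1)=2>1 -> COPY to pp4. 5 ppages; refcounts: pp0:2 pp1:1 pp2:2 pp3:2 pp4:1
Op 4: write(P1, v0, 145). refcount(pp0)=2>1 -> COPY to pp5. 6 ppages; refcounts: pp0:1 pp1:1 pp2:2 pp3:2 pp4:1 pp5:1
Op 5: write(P0, v1, 148). refcount(pp1)=1 -> write in place. 6 ppages; refcounts: pp0:1 pp1:1 pp2:2 pp3:2 pp4:1 pp5:1
Op 6: read(P1, v1) -> 177. No state change.

Answer: 6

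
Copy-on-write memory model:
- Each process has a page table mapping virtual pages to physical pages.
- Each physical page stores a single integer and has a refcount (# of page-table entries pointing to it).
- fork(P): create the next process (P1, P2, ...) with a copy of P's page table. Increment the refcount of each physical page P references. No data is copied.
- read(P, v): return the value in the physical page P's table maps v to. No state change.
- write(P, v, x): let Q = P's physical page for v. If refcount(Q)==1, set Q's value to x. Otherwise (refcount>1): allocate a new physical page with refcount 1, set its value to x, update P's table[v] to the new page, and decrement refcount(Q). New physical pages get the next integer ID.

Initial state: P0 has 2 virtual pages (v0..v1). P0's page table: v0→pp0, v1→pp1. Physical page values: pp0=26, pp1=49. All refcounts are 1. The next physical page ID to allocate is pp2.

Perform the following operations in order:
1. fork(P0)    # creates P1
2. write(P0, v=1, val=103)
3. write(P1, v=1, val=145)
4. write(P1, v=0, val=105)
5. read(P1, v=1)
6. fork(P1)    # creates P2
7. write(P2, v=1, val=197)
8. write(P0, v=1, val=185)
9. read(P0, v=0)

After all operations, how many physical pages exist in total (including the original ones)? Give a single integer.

Answer: 5

Derivation:
Op 1: fork(P0) -> P1. 2 ppages; refcounts: pp0:2 pp1:2
Op 2: write(P0, v1, 103). refcount(pp1)=2>1 -> COPY to pp2. 3 ppages; refcounts: pp0:2 pp1:1 pp2:1
Op 3: write(P1, v1, 145). refcount(pp1)=1 -> write in place. 3 ppages; refcounts: pp0:2 pp1:1 pp2:1
Op 4: write(P1, v0, 105). refcount(pp0)=2>1 -> COPY to pp3. 4 ppages; refcounts: pp0:1 pp1:1 pp2:1 pp3:1
Op 5: read(P1, v1) -> 145. No state change.
Op 6: fork(P1) -> P2. 4 ppages; refcounts: pp0:1 pp1:2 pp2:1 pp3:2
Op 7: write(P2, v1, 197). refcount(pp1)=2>1 -> COPY to pp4. 5 ppages; refcounts: pp0:1 pp1:1 pp2:1 pp3:2 pp4:1
Op 8: write(P0, v1, 185). refcount(pp2)=1 -> write in place. 5 ppages; refcounts: pp0:1 pp1:1 pp2:1 pp3:2 pp4:1
Op 9: read(P0, v0) -> 26. No state change.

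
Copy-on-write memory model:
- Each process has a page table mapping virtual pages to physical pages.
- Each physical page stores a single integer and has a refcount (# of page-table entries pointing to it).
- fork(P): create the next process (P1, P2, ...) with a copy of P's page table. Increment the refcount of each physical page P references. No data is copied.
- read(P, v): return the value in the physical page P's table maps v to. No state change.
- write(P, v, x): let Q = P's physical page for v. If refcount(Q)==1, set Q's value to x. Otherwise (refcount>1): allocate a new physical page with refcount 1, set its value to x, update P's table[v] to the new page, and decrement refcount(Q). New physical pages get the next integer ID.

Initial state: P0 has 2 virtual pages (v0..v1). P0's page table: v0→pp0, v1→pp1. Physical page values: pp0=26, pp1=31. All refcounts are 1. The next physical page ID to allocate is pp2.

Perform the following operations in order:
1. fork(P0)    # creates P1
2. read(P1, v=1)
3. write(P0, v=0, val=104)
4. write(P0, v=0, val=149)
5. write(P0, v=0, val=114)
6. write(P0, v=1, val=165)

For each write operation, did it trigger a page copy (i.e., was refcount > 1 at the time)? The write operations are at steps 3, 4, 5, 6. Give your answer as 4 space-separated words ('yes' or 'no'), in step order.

Op 1: fork(P0) -> P1. 2 ppages; refcounts: pp0:2 pp1:2
Op 2: read(P1, v1) -> 31. No state change.
Op 3: write(P0, v0, 104). refcount(pp0)=2>1 -> COPY to pp2. 3 ppages; refcounts: pp0:1 pp1:2 pp2:1
Op 4: write(P0, v0, 149). refcount(pp2)=1 -> write in place. 3 ppages; refcounts: pp0:1 pp1:2 pp2:1
Op 5: write(P0, v0, 114). refcount(pp2)=1 -> write in place. 3 ppages; refcounts: pp0:1 pp1:2 pp2:1
Op 6: write(P0, v1, 165). refcount(pp1)=2>1 -> COPY to pp3. 4 ppages; refcounts: pp0:1 pp1:1 pp2:1 pp3:1

yes no no yes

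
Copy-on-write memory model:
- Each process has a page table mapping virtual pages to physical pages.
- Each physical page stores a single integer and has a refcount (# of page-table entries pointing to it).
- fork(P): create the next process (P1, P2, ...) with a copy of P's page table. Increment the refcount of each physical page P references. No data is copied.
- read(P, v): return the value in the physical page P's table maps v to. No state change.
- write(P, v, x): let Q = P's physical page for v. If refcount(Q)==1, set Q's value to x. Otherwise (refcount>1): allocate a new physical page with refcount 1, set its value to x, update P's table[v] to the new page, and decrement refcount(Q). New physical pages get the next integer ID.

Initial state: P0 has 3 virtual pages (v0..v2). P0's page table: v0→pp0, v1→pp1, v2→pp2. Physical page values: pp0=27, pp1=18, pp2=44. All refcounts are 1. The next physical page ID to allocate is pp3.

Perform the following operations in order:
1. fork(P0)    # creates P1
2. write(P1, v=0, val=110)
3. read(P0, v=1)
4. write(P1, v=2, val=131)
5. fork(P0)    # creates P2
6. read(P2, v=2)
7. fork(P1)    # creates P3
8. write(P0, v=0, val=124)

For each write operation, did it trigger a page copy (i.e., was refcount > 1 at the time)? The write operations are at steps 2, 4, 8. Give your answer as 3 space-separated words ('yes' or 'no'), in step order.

Op 1: fork(P0) -> P1. 3 ppages; refcounts: pp0:2 pp1:2 pp2:2
Op 2: write(P1, v0, 110). refcount(pp0)=2>1 -> COPY to pp3. 4 ppages; refcounts: pp0:1 pp1:2 pp2:2 pp3:1
Op 3: read(P0, v1) -> 18. No state change.
Op 4: write(P1, v2, 131). refcount(pp2)=2>1 -> COPY to pp4. 5 ppages; refcounts: pp0:1 pp1:2 pp2:1 pp3:1 pp4:1
Op 5: fork(P0) -> P2. 5 ppages; refcounts: pp0:2 pp1:3 pp2:2 pp3:1 pp4:1
Op 6: read(P2, v2) -> 44. No state change.
Op 7: fork(P1) -> P3. 5 ppages; refcounts: pp0:2 pp1:4 pp2:2 pp3:2 pp4:2
Op 8: write(P0, v0, 124). refcount(pp0)=2>1 -> COPY to pp5. 6 ppages; refcounts: pp0:1 pp1:4 pp2:2 pp3:2 pp4:2 pp5:1

yes yes yes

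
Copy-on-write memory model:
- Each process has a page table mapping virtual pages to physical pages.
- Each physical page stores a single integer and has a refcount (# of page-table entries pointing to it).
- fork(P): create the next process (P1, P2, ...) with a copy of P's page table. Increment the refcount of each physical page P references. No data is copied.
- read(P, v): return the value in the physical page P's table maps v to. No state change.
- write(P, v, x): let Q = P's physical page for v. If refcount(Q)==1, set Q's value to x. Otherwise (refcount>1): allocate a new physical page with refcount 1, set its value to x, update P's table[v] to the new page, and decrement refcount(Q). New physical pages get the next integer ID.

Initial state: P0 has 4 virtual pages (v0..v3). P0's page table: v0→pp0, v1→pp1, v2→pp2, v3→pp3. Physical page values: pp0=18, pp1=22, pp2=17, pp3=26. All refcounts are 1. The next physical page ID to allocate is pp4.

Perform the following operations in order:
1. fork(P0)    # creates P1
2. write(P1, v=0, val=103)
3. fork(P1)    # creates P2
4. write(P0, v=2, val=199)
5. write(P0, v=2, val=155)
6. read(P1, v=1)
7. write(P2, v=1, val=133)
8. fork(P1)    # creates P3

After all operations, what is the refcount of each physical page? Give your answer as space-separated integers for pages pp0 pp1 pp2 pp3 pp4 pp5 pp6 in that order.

Op 1: fork(P0) -> P1. 4 ppages; refcounts: pp0:2 pp1:2 pp2:2 pp3:2
Op 2: write(P1, v0, 103). refcount(pp0)=2>1 -> COPY to pp4. 5 ppages; refcounts: pp0:1 pp1:2 pp2:2 pp3:2 pp4:1
Op 3: fork(P1) -> P2. 5 ppages; refcounts: pp0:1 pp1:3 pp2:3 pp3:3 pp4:2
Op 4: write(P0, v2, 199). refcount(pp2)=3>1 -> COPY to pp5. 6 ppages; refcounts: pp0:1 pp1:3 pp2:2 pp3:3 pp4:2 pp5:1
Op 5: write(P0, v2, 155). refcount(pp5)=1 -> write in place. 6 ppages; refcounts: pp0:1 pp1:3 pp2:2 pp3:3 pp4:2 pp5:1
Op 6: read(P1, v1) -> 22. No state change.
Op 7: write(P2, v1, 133). refcount(pp1)=3>1 -> COPY to pp6. 7 ppages; refcounts: pp0:1 pp1:2 pp2:2 pp3:3 pp4:2 pp5:1 pp6:1
Op 8: fork(P1) -> P3. 7 ppages; refcounts: pp0:1 pp1:3 pp2:3 pp3:4 pp4:3 pp5:1 pp6:1

Answer: 1 3 3 4 3 1 1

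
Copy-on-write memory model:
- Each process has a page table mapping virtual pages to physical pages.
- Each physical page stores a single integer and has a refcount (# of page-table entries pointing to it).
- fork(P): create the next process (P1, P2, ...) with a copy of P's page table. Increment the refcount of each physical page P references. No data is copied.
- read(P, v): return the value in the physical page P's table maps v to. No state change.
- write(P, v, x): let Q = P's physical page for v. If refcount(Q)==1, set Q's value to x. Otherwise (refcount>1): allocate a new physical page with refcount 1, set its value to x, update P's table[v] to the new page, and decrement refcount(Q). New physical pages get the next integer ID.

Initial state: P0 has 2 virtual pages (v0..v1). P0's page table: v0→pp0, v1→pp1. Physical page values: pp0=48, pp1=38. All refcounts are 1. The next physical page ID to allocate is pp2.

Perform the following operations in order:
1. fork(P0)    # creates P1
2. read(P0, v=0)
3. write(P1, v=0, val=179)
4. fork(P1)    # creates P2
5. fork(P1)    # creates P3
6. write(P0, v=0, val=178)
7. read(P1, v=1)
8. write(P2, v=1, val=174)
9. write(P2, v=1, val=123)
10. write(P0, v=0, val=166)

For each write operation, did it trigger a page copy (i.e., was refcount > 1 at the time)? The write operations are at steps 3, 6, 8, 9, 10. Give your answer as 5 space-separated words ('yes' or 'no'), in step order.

Op 1: fork(P0) -> P1. 2 ppages; refcounts: pp0:2 pp1:2
Op 2: read(P0, v0) -> 48. No state change.
Op 3: write(P1, v0, 179). refcount(pp0)=2>1 -> COPY to pp2. 3 ppages; refcounts: pp0:1 pp1:2 pp2:1
Op 4: fork(P1) -> P2. 3 ppages; refcounts: pp0:1 pp1:3 pp2:2
Op 5: fork(P1) -> P3. 3 ppages; refcounts: pp0:1 pp1:4 pp2:3
Op 6: write(P0, v0, 178). refcount(pp0)=1 -> write in place. 3 ppages; refcounts: pp0:1 pp1:4 pp2:3
Op 7: read(P1, v1) -> 38. No state change.
Op 8: write(P2, v1, 174). refcount(pp1)=4>1 -> COPY to pp3. 4 ppages; refcounts: pp0:1 pp1:3 pp2:3 pp3:1
Op 9: write(P2, v1, 123). refcount(pp3)=1 -> write in place. 4 ppages; refcounts: pp0:1 pp1:3 pp2:3 pp3:1
Op 10: write(P0, v0, 166). refcount(pp0)=1 -> write in place. 4 ppages; refcounts: pp0:1 pp1:3 pp2:3 pp3:1

yes no yes no no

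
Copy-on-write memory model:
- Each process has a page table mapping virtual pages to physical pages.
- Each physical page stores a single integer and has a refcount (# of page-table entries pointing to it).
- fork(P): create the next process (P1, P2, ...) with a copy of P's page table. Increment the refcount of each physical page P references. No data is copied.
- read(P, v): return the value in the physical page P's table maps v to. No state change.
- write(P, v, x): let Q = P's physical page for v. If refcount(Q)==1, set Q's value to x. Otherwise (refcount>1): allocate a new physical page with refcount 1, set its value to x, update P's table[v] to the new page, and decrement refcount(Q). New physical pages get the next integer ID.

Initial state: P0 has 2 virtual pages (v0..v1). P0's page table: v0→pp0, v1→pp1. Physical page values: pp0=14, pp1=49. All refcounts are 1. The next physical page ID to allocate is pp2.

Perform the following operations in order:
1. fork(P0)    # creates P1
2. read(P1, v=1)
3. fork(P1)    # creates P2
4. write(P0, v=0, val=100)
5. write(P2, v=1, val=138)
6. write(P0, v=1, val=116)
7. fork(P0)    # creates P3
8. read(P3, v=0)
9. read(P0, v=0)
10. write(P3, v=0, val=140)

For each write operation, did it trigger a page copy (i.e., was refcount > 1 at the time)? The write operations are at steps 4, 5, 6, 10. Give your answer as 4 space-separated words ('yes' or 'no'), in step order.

Op 1: fork(P0) -> P1. 2 ppages; refcounts: pp0:2 pp1:2
Op 2: read(P1, v1) -> 49. No state change.
Op 3: fork(P1) -> P2. 2 ppages; refcounts: pp0:3 pp1:3
Op 4: write(P0, v0, 100). refcount(pp0)=3>1 -> COPY to pp2. 3 ppages; refcounts: pp0:2 pp1:3 pp2:1
Op 5: write(P2, v1, 138). refcount(pp1)=3>1 -> COPY to pp3. 4 ppages; refcounts: pp0:2 pp1:2 pp2:1 pp3:1
Op 6: write(P0, v1, 116). refcount(pp1)=2>1 -> COPY to pp4. 5 ppages; refcounts: pp0:2 pp1:1 pp2:1 pp3:1 pp4:1
Op 7: fork(P0) -> P3. 5 ppages; refcounts: pp0:2 pp1:1 pp2:2 pp3:1 pp4:2
Op 8: read(P3, v0) -> 100. No state change.
Op 9: read(P0, v0) -> 100. No state change.
Op 10: write(P3, v0, 140). refcount(pp2)=2>1 -> COPY to pp5. 6 ppages; refcounts: pp0:2 pp1:1 pp2:1 pp3:1 pp4:2 pp5:1

yes yes yes yes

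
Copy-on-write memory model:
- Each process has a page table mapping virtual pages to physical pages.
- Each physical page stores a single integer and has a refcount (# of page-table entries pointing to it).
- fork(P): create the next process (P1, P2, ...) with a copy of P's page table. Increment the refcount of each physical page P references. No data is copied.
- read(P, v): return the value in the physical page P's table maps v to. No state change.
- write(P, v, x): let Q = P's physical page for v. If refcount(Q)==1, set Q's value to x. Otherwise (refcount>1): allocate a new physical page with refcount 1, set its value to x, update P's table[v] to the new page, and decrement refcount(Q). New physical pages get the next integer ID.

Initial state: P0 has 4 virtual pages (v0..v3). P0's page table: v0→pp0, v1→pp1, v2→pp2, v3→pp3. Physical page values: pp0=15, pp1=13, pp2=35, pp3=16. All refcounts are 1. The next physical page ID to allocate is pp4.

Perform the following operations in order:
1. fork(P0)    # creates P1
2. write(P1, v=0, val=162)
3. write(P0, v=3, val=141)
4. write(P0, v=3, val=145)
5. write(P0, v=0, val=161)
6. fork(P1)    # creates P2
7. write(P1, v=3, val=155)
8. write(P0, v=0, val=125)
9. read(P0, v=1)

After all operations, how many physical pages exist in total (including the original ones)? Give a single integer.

Answer: 7

Derivation:
Op 1: fork(P0) -> P1. 4 ppages; refcounts: pp0:2 pp1:2 pp2:2 pp3:2
Op 2: write(P1, v0, 162). refcount(pp0)=2>1 -> COPY to pp4. 5 ppages; refcounts: pp0:1 pp1:2 pp2:2 pp3:2 pp4:1
Op 3: write(P0, v3, 141). refcount(pp3)=2>1 -> COPY to pp5. 6 ppages; refcounts: pp0:1 pp1:2 pp2:2 pp3:1 pp4:1 pp5:1
Op 4: write(P0, v3, 145). refcount(pp5)=1 -> write in place. 6 ppages; refcounts: pp0:1 pp1:2 pp2:2 pp3:1 pp4:1 pp5:1
Op 5: write(P0, v0, 161). refcount(pp0)=1 -> write in place. 6 ppages; refcounts: pp0:1 pp1:2 pp2:2 pp3:1 pp4:1 pp5:1
Op 6: fork(P1) -> P2. 6 ppages; refcounts: pp0:1 pp1:3 pp2:3 pp3:2 pp4:2 pp5:1
Op 7: write(P1, v3, 155). refcount(pp3)=2>1 -> COPY to pp6. 7 ppages; refcounts: pp0:1 pp1:3 pp2:3 pp3:1 pp4:2 pp5:1 pp6:1
Op 8: write(P0, v0, 125). refcount(pp0)=1 -> write in place. 7 ppages; refcounts: pp0:1 pp1:3 pp2:3 pp3:1 pp4:2 pp5:1 pp6:1
Op 9: read(P0, v1) -> 13. No state change.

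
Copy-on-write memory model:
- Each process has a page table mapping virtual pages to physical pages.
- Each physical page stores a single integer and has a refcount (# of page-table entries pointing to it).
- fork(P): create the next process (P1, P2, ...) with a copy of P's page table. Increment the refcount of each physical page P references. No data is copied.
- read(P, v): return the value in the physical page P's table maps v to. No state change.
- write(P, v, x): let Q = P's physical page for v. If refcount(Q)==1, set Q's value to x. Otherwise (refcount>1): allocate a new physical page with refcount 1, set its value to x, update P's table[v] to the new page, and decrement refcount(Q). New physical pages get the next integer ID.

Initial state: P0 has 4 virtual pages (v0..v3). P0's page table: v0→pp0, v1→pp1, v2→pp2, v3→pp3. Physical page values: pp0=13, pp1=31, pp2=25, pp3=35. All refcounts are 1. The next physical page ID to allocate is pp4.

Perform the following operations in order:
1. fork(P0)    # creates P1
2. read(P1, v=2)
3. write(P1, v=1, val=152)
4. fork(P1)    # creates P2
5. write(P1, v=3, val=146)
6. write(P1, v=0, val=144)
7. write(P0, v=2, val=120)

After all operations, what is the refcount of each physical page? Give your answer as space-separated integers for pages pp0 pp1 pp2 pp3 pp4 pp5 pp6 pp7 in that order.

Op 1: fork(P0) -> P1. 4 ppages; refcounts: pp0:2 pp1:2 pp2:2 pp3:2
Op 2: read(P1, v2) -> 25. No state change.
Op 3: write(P1, v1, 152). refcount(pp1)=2>1 -> COPY to pp4. 5 ppages; refcounts: pp0:2 pp1:1 pp2:2 pp3:2 pp4:1
Op 4: fork(P1) -> P2. 5 ppages; refcounts: pp0:3 pp1:1 pp2:3 pp3:3 pp4:2
Op 5: write(P1, v3, 146). refcount(pp3)=3>1 -> COPY to pp5. 6 ppages; refcounts: pp0:3 pp1:1 pp2:3 pp3:2 pp4:2 pp5:1
Op 6: write(P1, v0, 144). refcount(pp0)=3>1 -> COPY to pp6. 7 ppages; refcounts: pp0:2 pp1:1 pp2:3 pp3:2 pp4:2 pp5:1 pp6:1
Op 7: write(P0, v2, 120). refcount(pp2)=3>1 -> COPY to pp7. 8 ppages; refcounts: pp0:2 pp1:1 pp2:2 pp3:2 pp4:2 pp5:1 pp6:1 pp7:1

Answer: 2 1 2 2 2 1 1 1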